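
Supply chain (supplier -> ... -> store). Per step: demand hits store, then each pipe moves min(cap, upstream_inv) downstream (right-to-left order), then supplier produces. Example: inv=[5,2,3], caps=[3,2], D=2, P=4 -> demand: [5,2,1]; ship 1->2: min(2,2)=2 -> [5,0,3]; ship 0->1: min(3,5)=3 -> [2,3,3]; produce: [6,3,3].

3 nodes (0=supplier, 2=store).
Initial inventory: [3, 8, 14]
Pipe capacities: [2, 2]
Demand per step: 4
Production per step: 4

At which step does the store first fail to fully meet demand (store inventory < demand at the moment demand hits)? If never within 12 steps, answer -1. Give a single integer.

Step 1: demand=4,sold=4 ship[1->2]=2 ship[0->1]=2 prod=4 -> [5 8 12]
Step 2: demand=4,sold=4 ship[1->2]=2 ship[0->1]=2 prod=4 -> [7 8 10]
Step 3: demand=4,sold=4 ship[1->2]=2 ship[0->1]=2 prod=4 -> [9 8 8]
Step 4: demand=4,sold=4 ship[1->2]=2 ship[0->1]=2 prod=4 -> [11 8 6]
Step 5: demand=4,sold=4 ship[1->2]=2 ship[0->1]=2 prod=4 -> [13 8 4]
Step 6: demand=4,sold=4 ship[1->2]=2 ship[0->1]=2 prod=4 -> [15 8 2]
Step 7: demand=4,sold=2 ship[1->2]=2 ship[0->1]=2 prod=4 -> [17 8 2]
Step 8: demand=4,sold=2 ship[1->2]=2 ship[0->1]=2 prod=4 -> [19 8 2]
Step 9: demand=4,sold=2 ship[1->2]=2 ship[0->1]=2 prod=4 -> [21 8 2]
Step 10: demand=4,sold=2 ship[1->2]=2 ship[0->1]=2 prod=4 -> [23 8 2]
Step 11: demand=4,sold=2 ship[1->2]=2 ship[0->1]=2 prod=4 -> [25 8 2]
Step 12: demand=4,sold=2 ship[1->2]=2 ship[0->1]=2 prod=4 -> [27 8 2]
First stockout at step 7

7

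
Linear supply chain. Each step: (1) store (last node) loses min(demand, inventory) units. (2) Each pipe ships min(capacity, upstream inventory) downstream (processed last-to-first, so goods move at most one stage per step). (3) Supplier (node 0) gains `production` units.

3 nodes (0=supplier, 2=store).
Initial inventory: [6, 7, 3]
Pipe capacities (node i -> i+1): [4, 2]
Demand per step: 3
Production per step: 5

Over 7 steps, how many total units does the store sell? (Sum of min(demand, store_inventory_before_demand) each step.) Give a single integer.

Answer: 15

Derivation:
Step 1: sold=3 (running total=3) -> [7 9 2]
Step 2: sold=2 (running total=5) -> [8 11 2]
Step 3: sold=2 (running total=7) -> [9 13 2]
Step 4: sold=2 (running total=9) -> [10 15 2]
Step 5: sold=2 (running total=11) -> [11 17 2]
Step 6: sold=2 (running total=13) -> [12 19 2]
Step 7: sold=2 (running total=15) -> [13 21 2]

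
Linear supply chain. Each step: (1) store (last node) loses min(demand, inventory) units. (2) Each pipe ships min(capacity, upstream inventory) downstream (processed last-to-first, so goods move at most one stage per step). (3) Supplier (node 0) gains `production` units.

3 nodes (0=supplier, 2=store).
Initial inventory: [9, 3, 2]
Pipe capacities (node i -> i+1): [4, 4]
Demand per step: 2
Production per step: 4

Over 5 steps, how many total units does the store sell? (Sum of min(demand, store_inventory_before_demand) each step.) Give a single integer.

Answer: 10

Derivation:
Step 1: sold=2 (running total=2) -> [9 4 3]
Step 2: sold=2 (running total=4) -> [9 4 5]
Step 3: sold=2 (running total=6) -> [9 4 7]
Step 4: sold=2 (running total=8) -> [9 4 9]
Step 5: sold=2 (running total=10) -> [9 4 11]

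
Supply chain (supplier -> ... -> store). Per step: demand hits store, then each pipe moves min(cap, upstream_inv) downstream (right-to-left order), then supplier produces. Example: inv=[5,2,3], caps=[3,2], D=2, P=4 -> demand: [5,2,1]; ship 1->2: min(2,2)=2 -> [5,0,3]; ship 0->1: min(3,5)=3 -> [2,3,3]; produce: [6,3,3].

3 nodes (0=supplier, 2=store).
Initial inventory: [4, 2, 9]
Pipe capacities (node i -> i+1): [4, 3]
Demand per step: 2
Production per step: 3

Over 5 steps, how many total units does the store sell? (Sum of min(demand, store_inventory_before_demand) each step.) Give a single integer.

Step 1: sold=2 (running total=2) -> [3 4 9]
Step 2: sold=2 (running total=4) -> [3 4 10]
Step 3: sold=2 (running total=6) -> [3 4 11]
Step 4: sold=2 (running total=8) -> [3 4 12]
Step 5: sold=2 (running total=10) -> [3 4 13]

Answer: 10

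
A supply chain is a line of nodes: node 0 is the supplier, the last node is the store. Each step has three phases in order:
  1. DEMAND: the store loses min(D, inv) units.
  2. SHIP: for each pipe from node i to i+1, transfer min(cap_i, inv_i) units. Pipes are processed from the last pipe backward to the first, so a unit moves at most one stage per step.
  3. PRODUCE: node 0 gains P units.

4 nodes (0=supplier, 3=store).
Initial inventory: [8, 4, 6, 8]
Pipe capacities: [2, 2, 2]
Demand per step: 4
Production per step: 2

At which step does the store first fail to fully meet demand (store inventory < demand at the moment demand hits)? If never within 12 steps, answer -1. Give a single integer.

Step 1: demand=4,sold=4 ship[2->3]=2 ship[1->2]=2 ship[0->1]=2 prod=2 -> [8 4 6 6]
Step 2: demand=4,sold=4 ship[2->3]=2 ship[1->2]=2 ship[0->1]=2 prod=2 -> [8 4 6 4]
Step 3: demand=4,sold=4 ship[2->3]=2 ship[1->2]=2 ship[0->1]=2 prod=2 -> [8 4 6 2]
Step 4: demand=4,sold=2 ship[2->3]=2 ship[1->2]=2 ship[0->1]=2 prod=2 -> [8 4 6 2]
Step 5: demand=4,sold=2 ship[2->3]=2 ship[1->2]=2 ship[0->1]=2 prod=2 -> [8 4 6 2]
Step 6: demand=4,sold=2 ship[2->3]=2 ship[1->2]=2 ship[0->1]=2 prod=2 -> [8 4 6 2]
Step 7: demand=4,sold=2 ship[2->3]=2 ship[1->2]=2 ship[0->1]=2 prod=2 -> [8 4 6 2]
Step 8: demand=4,sold=2 ship[2->3]=2 ship[1->2]=2 ship[0->1]=2 prod=2 -> [8 4 6 2]
Step 9: demand=4,sold=2 ship[2->3]=2 ship[1->2]=2 ship[0->1]=2 prod=2 -> [8 4 6 2]
Step 10: demand=4,sold=2 ship[2->3]=2 ship[1->2]=2 ship[0->1]=2 prod=2 -> [8 4 6 2]
Step 11: demand=4,sold=2 ship[2->3]=2 ship[1->2]=2 ship[0->1]=2 prod=2 -> [8 4 6 2]
Step 12: demand=4,sold=2 ship[2->3]=2 ship[1->2]=2 ship[0->1]=2 prod=2 -> [8 4 6 2]
First stockout at step 4

4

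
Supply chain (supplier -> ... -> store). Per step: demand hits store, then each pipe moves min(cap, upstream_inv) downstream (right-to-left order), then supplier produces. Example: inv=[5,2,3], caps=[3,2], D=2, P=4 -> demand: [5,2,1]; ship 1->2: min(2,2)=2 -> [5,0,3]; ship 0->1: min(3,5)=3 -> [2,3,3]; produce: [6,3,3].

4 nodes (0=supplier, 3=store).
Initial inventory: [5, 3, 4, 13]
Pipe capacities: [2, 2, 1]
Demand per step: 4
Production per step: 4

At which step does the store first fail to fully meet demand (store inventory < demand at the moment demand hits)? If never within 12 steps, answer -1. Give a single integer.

Step 1: demand=4,sold=4 ship[2->3]=1 ship[1->2]=2 ship[0->1]=2 prod=4 -> [7 3 5 10]
Step 2: demand=4,sold=4 ship[2->3]=1 ship[1->2]=2 ship[0->1]=2 prod=4 -> [9 3 6 7]
Step 3: demand=4,sold=4 ship[2->3]=1 ship[1->2]=2 ship[0->1]=2 prod=4 -> [11 3 7 4]
Step 4: demand=4,sold=4 ship[2->3]=1 ship[1->2]=2 ship[0->1]=2 prod=4 -> [13 3 8 1]
Step 5: demand=4,sold=1 ship[2->3]=1 ship[1->2]=2 ship[0->1]=2 prod=4 -> [15 3 9 1]
Step 6: demand=4,sold=1 ship[2->3]=1 ship[1->2]=2 ship[0->1]=2 prod=4 -> [17 3 10 1]
Step 7: demand=4,sold=1 ship[2->3]=1 ship[1->2]=2 ship[0->1]=2 prod=4 -> [19 3 11 1]
Step 8: demand=4,sold=1 ship[2->3]=1 ship[1->2]=2 ship[0->1]=2 prod=4 -> [21 3 12 1]
Step 9: demand=4,sold=1 ship[2->3]=1 ship[1->2]=2 ship[0->1]=2 prod=4 -> [23 3 13 1]
Step 10: demand=4,sold=1 ship[2->3]=1 ship[1->2]=2 ship[0->1]=2 prod=4 -> [25 3 14 1]
Step 11: demand=4,sold=1 ship[2->3]=1 ship[1->2]=2 ship[0->1]=2 prod=4 -> [27 3 15 1]
Step 12: demand=4,sold=1 ship[2->3]=1 ship[1->2]=2 ship[0->1]=2 prod=4 -> [29 3 16 1]
First stockout at step 5

5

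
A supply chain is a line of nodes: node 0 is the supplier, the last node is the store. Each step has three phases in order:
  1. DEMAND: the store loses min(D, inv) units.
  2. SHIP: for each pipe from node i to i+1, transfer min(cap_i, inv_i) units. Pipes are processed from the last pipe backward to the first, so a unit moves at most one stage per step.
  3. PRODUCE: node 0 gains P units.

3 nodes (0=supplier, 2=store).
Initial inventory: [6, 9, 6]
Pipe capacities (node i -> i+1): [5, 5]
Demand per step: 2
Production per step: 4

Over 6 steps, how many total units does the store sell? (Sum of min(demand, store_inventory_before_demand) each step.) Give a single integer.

Answer: 12

Derivation:
Step 1: sold=2 (running total=2) -> [5 9 9]
Step 2: sold=2 (running total=4) -> [4 9 12]
Step 3: sold=2 (running total=6) -> [4 8 15]
Step 4: sold=2 (running total=8) -> [4 7 18]
Step 5: sold=2 (running total=10) -> [4 6 21]
Step 6: sold=2 (running total=12) -> [4 5 24]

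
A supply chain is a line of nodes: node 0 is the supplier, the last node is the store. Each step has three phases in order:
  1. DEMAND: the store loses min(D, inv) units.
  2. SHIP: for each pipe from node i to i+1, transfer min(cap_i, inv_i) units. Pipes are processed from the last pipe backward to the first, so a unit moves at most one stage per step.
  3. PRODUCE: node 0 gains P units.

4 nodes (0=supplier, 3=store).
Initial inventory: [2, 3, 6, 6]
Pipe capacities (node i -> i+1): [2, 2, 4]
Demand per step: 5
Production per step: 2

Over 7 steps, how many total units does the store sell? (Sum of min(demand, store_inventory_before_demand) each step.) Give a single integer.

Step 1: sold=5 (running total=5) -> [2 3 4 5]
Step 2: sold=5 (running total=10) -> [2 3 2 4]
Step 3: sold=4 (running total=14) -> [2 3 2 2]
Step 4: sold=2 (running total=16) -> [2 3 2 2]
Step 5: sold=2 (running total=18) -> [2 3 2 2]
Step 6: sold=2 (running total=20) -> [2 3 2 2]
Step 7: sold=2 (running total=22) -> [2 3 2 2]

Answer: 22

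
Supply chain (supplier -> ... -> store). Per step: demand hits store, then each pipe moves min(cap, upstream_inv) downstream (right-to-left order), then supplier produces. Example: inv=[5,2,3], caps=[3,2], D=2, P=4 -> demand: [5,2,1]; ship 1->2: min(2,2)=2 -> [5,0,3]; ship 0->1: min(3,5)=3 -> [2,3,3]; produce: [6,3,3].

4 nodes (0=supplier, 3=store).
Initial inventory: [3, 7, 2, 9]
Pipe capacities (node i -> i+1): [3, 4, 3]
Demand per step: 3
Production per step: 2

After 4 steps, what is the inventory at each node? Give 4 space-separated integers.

Step 1: demand=3,sold=3 ship[2->3]=2 ship[1->2]=4 ship[0->1]=3 prod=2 -> inv=[2 6 4 8]
Step 2: demand=3,sold=3 ship[2->3]=3 ship[1->2]=4 ship[0->1]=2 prod=2 -> inv=[2 4 5 8]
Step 3: demand=3,sold=3 ship[2->3]=3 ship[1->2]=4 ship[0->1]=2 prod=2 -> inv=[2 2 6 8]
Step 4: demand=3,sold=3 ship[2->3]=3 ship[1->2]=2 ship[0->1]=2 prod=2 -> inv=[2 2 5 8]

2 2 5 8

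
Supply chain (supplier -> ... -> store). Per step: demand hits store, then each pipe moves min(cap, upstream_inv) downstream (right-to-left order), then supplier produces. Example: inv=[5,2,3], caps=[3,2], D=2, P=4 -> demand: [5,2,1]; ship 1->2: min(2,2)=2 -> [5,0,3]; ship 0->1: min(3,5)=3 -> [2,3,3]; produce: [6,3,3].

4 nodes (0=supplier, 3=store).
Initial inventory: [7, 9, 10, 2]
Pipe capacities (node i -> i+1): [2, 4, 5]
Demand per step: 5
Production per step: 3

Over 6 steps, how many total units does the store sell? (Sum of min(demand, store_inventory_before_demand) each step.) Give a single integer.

Answer: 27

Derivation:
Step 1: sold=2 (running total=2) -> [8 7 9 5]
Step 2: sold=5 (running total=7) -> [9 5 8 5]
Step 3: sold=5 (running total=12) -> [10 3 7 5]
Step 4: sold=5 (running total=17) -> [11 2 5 5]
Step 5: sold=5 (running total=22) -> [12 2 2 5]
Step 6: sold=5 (running total=27) -> [13 2 2 2]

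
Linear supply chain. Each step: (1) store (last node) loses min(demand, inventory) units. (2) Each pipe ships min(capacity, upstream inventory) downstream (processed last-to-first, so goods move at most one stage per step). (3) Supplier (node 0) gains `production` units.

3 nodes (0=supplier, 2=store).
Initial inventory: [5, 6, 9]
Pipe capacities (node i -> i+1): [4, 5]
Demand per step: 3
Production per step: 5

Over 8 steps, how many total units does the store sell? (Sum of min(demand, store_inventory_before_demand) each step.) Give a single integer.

Answer: 24

Derivation:
Step 1: sold=3 (running total=3) -> [6 5 11]
Step 2: sold=3 (running total=6) -> [7 4 13]
Step 3: sold=3 (running total=9) -> [8 4 14]
Step 4: sold=3 (running total=12) -> [9 4 15]
Step 5: sold=3 (running total=15) -> [10 4 16]
Step 6: sold=3 (running total=18) -> [11 4 17]
Step 7: sold=3 (running total=21) -> [12 4 18]
Step 8: sold=3 (running total=24) -> [13 4 19]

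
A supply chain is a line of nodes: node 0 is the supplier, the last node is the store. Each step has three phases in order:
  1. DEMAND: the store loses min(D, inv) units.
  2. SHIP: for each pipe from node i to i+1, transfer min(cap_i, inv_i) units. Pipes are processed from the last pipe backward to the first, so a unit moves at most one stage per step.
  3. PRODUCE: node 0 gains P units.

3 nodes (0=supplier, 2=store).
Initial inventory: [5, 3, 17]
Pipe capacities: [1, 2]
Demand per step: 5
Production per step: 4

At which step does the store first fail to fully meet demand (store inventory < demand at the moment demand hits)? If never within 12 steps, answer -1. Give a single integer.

Step 1: demand=5,sold=5 ship[1->2]=2 ship[0->1]=1 prod=4 -> [8 2 14]
Step 2: demand=5,sold=5 ship[1->2]=2 ship[0->1]=1 prod=4 -> [11 1 11]
Step 3: demand=5,sold=5 ship[1->2]=1 ship[0->1]=1 prod=4 -> [14 1 7]
Step 4: demand=5,sold=5 ship[1->2]=1 ship[0->1]=1 prod=4 -> [17 1 3]
Step 5: demand=5,sold=3 ship[1->2]=1 ship[0->1]=1 prod=4 -> [20 1 1]
Step 6: demand=5,sold=1 ship[1->2]=1 ship[0->1]=1 prod=4 -> [23 1 1]
Step 7: demand=5,sold=1 ship[1->2]=1 ship[0->1]=1 prod=4 -> [26 1 1]
Step 8: demand=5,sold=1 ship[1->2]=1 ship[0->1]=1 prod=4 -> [29 1 1]
Step 9: demand=5,sold=1 ship[1->2]=1 ship[0->1]=1 prod=4 -> [32 1 1]
Step 10: demand=5,sold=1 ship[1->2]=1 ship[0->1]=1 prod=4 -> [35 1 1]
Step 11: demand=5,sold=1 ship[1->2]=1 ship[0->1]=1 prod=4 -> [38 1 1]
Step 12: demand=5,sold=1 ship[1->2]=1 ship[0->1]=1 prod=4 -> [41 1 1]
First stockout at step 5

5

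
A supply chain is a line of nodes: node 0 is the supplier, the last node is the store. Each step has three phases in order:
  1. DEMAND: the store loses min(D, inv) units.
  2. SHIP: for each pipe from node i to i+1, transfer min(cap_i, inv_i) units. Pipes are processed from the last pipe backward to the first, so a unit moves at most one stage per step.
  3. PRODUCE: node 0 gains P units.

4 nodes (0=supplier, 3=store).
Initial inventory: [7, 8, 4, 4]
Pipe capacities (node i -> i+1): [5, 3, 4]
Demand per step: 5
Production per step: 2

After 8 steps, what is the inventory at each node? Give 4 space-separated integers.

Step 1: demand=5,sold=4 ship[2->3]=4 ship[1->2]=3 ship[0->1]=5 prod=2 -> inv=[4 10 3 4]
Step 2: demand=5,sold=4 ship[2->3]=3 ship[1->2]=3 ship[0->1]=4 prod=2 -> inv=[2 11 3 3]
Step 3: demand=5,sold=3 ship[2->3]=3 ship[1->2]=3 ship[0->1]=2 prod=2 -> inv=[2 10 3 3]
Step 4: demand=5,sold=3 ship[2->3]=3 ship[1->2]=3 ship[0->1]=2 prod=2 -> inv=[2 9 3 3]
Step 5: demand=5,sold=3 ship[2->3]=3 ship[1->2]=3 ship[0->1]=2 prod=2 -> inv=[2 8 3 3]
Step 6: demand=5,sold=3 ship[2->3]=3 ship[1->2]=3 ship[0->1]=2 prod=2 -> inv=[2 7 3 3]
Step 7: demand=5,sold=3 ship[2->3]=3 ship[1->2]=3 ship[0->1]=2 prod=2 -> inv=[2 6 3 3]
Step 8: demand=5,sold=3 ship[2->3]=3 ship[1->2]=3 ship[0->1]=2 prod=2 -> inv=[2 5 3 3]

2 5 3 3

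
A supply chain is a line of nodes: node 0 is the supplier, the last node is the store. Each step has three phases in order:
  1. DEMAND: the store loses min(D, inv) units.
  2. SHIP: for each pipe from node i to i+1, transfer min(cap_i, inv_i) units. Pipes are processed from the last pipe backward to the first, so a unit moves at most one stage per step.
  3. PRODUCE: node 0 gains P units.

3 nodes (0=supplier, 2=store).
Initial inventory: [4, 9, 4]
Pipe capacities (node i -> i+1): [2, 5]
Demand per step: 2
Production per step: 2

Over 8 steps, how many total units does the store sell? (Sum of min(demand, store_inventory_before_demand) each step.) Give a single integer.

Answer: 16

Derivation:
Step 1: sold=2 (running total=2) -> [4 6 7]
Step 2: sold=2 (running total=4) -> [4 3 10]
Step 3: sold=2 (running total=6) -> [4 2 11]
Step 4: sold=2 (running total=8) -> [4 2 11]
Step 5: sold=2 (running total=10) -> [4 2 11]
Step 6: sold=2 (running total=12) -> [4 2 11]
Step 7: sold=2 (running total=14) -> [4 2 11]
Step 8: sold=2 (running total=16) -> [4 2 11]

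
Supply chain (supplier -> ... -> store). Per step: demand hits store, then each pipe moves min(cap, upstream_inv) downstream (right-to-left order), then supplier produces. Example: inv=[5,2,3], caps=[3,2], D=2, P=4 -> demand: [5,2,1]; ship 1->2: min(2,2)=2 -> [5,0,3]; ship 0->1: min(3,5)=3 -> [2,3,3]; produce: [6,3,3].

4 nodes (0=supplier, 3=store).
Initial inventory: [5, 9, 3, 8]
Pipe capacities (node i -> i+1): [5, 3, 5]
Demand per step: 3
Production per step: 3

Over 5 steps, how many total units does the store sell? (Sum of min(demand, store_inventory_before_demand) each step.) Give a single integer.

Answer: 15

Derivation:
Step 1: sold=3 (running total=3) -> [3 11 3 8]
Step 2: sold=3 (running total=6) -> [3 11 3 8]
Step 3: sold=3 (running total=9) -> [3 11 3 8]
Step 4: sold=3 (running total=12) -> [3 11 3 8]
Step 5: sold=3 (running total=15) -> [3 11 3 8]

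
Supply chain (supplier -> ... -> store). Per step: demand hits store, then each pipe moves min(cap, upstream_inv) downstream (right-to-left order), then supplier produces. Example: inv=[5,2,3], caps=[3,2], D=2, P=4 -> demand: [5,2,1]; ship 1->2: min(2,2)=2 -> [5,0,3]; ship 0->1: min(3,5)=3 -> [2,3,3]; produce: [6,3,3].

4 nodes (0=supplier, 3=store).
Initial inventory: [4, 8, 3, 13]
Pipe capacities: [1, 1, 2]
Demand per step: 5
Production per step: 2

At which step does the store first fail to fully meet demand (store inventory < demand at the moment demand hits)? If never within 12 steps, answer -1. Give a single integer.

Step 1: demand=5,sold=5 ship[2->3]=2 ship[1->2]=1 ship[0->1]=1 prod=2 -> [5 8 2 10]
Step 2: demand=5,sold=5 ship[2->3]=2 ship[1->2]=1 ship[0->1]=1 prod=2 -> [6 8 1 7]
Step 3: demand=5,sold=5 ship[2->3]=1 ship[1->2]=1 ship[0->1]=1 prod=2 -> [7 8 1 3]
Step 4: demand=5,sold=3 ship[2->3]=1 ship[1->2]=1 ship[0->1]=1 prod=2 -> [8 8 1 1]
Step 5: demand=5,sold=1 ship[2->3]=1 ship[1->2]=1 ship[0->1]=1 prod=2 -> [9 8 1 1]
Step 6: demand=5,sold=1 ship[2->3]=1 ship[1->2]=1 ship[0->1]=1 prod=2 -> [10 8 1 1]
Step 7: demand=5,sold=1 ship[2->3]=1 ship[1->2]=1 ship[0->1]=1 prod=2 -> [11 8 1 1]
Step 8: demand=5,sold=1 ship[2->3]=1 ship[1->2]=1 ship[0->1]=1 prod=2 -> [12 8 1 1]
Step 9: demand=5,sold=1 ship[2->3]=1 ship[1->2]=1 ship[0->1]=1 prod=2 -> [13 8 1 1]
Step 10: demand=5,sold=1 ship[2->3]=1 ship[1->2]=1 ship[0->1]=1 prod=2 -> [14 8 1 1]
Step 11: demand=5,sold=1 ship[2->3]=1 ship[1->2]=1 ship[0->1]=1 prod=2 -> [15 8 1 1]
Step 12: demand=5,sold=1 ship[2->3]=1 ship[1->2]=1 ship[0->1]=1 prod=2 -> [16 8 1 1]
First stockout at step 4

4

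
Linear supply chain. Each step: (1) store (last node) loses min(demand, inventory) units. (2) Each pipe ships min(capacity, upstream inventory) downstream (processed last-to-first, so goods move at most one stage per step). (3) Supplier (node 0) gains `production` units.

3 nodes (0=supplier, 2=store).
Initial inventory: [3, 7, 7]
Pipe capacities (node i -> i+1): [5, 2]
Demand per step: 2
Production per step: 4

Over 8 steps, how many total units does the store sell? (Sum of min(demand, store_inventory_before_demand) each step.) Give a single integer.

Answer: 16

Derivation:
Step 1: sold=2 (running total=2) -> [4 8 7]
Step 2: sold=2 (running total=4) -> [4 10 7]
Step 3: sold=2 (running total=6) -> [4 12 7]
Step 4: sold=2 (running total=8) -> [4 14 7]
Step 5: sold=2 (running total=10) -> [4 16 7]
Step 6: sold=2 (running total=12) -> [4 18 7]
Step 7: sold=2 (running total=14) -> [4 20 7]
Step 8: sold=2 (running total=16) -> [4 22 7]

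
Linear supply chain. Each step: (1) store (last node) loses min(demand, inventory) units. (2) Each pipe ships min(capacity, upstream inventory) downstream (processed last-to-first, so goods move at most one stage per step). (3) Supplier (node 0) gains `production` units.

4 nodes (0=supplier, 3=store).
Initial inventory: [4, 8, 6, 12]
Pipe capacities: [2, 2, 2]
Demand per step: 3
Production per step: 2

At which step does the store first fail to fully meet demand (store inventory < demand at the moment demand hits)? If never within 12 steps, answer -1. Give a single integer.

Step 1: demand=3,sold=3 ship[2->3]=2 ship[1->2]=2 ship[0->1]=2 prod=2 -> [4 8 6 11]
Step 2: demand=3,sold=3 ship[2->3]=2 ship[1->2]=2 ship[0->1]=2 prod=2 -> [4 8 6 10]
Step 3: demand=3,sold=3 ship[2->3]=2 ship[1->2]=2 ship[0->1]=2 prod=2 -> [4 8 6 9]
Step 4: demand=3,sold=3 ship[2->3]=2 ship[1->2]=2 ship[0->1]=2 prod=2 -> [4 8 6 8]
Step 5: demand=3,sold=3 ship[2->3]=2 ship[1->2]=2 ship[0->1]=2 prod=2 -> [4 8 6 7]
Step 6: demand=3,sold=3 ship[2->3]=2 ship[1->2]=2 ship[0->1]=2 prod=2 -> [4 8 6 6]
Step 7: demand=3,sold=3 ship[2->3]=2 ship[1->2]=2 ship[0->1]=2 prod=2 -> [4 8 6 5]
Step 8: demand=3,sold=3 ship[2->3]=2 ship[1->2]=2 ship[0->1]=2 prod=2 -> [4 8 6 4]
Step 9: demand=3,sold=3 ship[2->3]=2 ship[1->2]=2 ship[0->1]=2 prod=2 -> [4 8 6 3]
Step 10: demand=3,sold=3 ship[2->3]=2 ship[1->2]=2 ship[0->1]=2 prod=2 -> [4 8 6 2]
Step 11: demand=3,sold=2 ship[2->3]=2 ship[1->2]=2 ship[0->1]=2 prod=2 -> [4 8 6 2]
Step 12: demand=3,sold=2 ship[2->3]=2 ship[1->2]=2 ship[0->1]=2 prod=2 -> [4 8 6 2]
First stockout at step 11

11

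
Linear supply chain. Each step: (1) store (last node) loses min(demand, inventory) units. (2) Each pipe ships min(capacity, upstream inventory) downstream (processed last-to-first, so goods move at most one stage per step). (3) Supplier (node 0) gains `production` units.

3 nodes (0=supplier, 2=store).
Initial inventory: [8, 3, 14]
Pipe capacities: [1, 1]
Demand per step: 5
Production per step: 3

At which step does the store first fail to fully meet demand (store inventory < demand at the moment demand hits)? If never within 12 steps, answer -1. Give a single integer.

Step 1: demand=5,sold=5 ship[1->2]=1 ship[0->1]=1 prod=3 -> [10 3 10]
Step 2: demand=5,sold=5 ship[1->2]=1 ship[0->1]=1 prod=3 -> [12 3 6]
Step 3: demand=5,sold=5 ship[1->2]=1 ship[0->1]=1 prod=3 -> [14 3 2]
Step 4: demand=5,sold=2 ship[1->2]=1 ship[0->1]=1 prod=3 -> [16 3 1]
Step 5: demand=5,sold=1 ship[1->2]=1 ship[0->1]=1 prod=3 -> [18 3 1]
Step 6: demand=5,sold=1 ship[1->2]=1 ship[0->1]=1 prod=3 -> [20 3 1]
Step 7: demand=5,sold=1 ship[1->2]=1 ship[0->1]=1 prod=3 -> [22 3 1]
Step 8: demand=5,sold=1 ship[1->2]=1 ship[0->1]=1 prod=3 -> [24 3 1]
Step 9: demand=5,sold=1 ship[1->2]=1 ship[0->1]=1 prod=3 -> [26 3 1]
Step 10: demand=5,sold=1 ship[1->2]=1 ship[0->1]=1 prod=3 -> [28 3 1]
Step 11: demand=5,sold=1 ship[1->2]=1 ship[0->1]=1 prod=3 -> [30 3 1]
Step 12: demand=5,sold=1 ship[1->2]=1 ship[0->1]=1 prod=3 -> [32 3 1]
First stockout at step 4

4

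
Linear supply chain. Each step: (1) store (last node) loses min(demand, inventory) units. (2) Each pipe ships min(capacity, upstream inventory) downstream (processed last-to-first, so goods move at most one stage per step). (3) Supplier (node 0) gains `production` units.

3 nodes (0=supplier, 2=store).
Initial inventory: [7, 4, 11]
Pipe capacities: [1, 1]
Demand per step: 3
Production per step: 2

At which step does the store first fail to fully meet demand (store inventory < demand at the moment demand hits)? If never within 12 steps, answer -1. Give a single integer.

Step 1: demand=3,sold=3 ship[1->2]=1 ship[0->1]=1 prod=2 -> [8 4 9]
Step 2: demand=3,sold=3 ship[1->2]=1 ship[0->1]=1 prod=2 -> [9 4 7]
Step 3: demand=3,sold=3 ship[1->2]=1 ship[0->1]=1 prod=2 -> [10 4 5]
Step 4: demand=3,sold=3 ship[1->2]=1 ship[0->1]=1 prod=2 -> [11 4 3]
Step 5: demand=3,sold=3 ship[1->2]=1 ship[0->1]=1 prod=2 -> [12 4 1]
Step 6: demand=3,sold=1 ship[1->2]=1 ship[0->1]=1 prod=2 -> [13 4 1]
Step 7: demand=3,sold=1 ship[1->2]=1 ship[0->1]=1 prod=2 -> [14 4 1]
Step 8: demand=3,sold=1 ship[1->2]=1 ship[0->1]=1 prod=2 -> [15 4 1]
Step 9: demand=3,sold=1 ship[1->2]=1 ship[0->1]=1 prod=2 -> [16 4 1]
Step 10: demand=3,sold=1 ship[1->2]=1 ship[0->1]=1 prod=2 -> [17 4 1]
Step 11: demand=3,sold=1 ship[1->2]=1 ship[0->1]=1 prod=2 -> [18 4 1]
Step 12: demand=3,sold=1 ship[1->2]=1 ship[0->1]=1 prod=2 -> [19 4 1]
First stockout at step 6

6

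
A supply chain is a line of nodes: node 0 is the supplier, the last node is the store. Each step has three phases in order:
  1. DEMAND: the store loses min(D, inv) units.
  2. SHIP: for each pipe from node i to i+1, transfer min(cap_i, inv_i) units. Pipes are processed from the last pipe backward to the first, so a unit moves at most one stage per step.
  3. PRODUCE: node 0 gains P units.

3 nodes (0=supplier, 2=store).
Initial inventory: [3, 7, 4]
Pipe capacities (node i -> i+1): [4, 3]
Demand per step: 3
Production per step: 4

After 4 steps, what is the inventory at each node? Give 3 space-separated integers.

Step 1: demand=3,sold=3 ship[1->2]=3 ship[0->1]=3 prod=4 -> inv=[4 7 4]
Step 2: demand=3,sold=3 ship[1->2]=3 ship[0->1]=4 prod=4 -> inv=[4 8 4]
Step 3: demand=3,sold=3 ship[1->2]=3 ship[0->1]=4 prod=4 -> inv=[4 9 4]
Step 4: demand=3,sold=3 ship[1->2]=3 ship[0->1]=4 prod=4 -> inv=[4 10 4]

4 10 4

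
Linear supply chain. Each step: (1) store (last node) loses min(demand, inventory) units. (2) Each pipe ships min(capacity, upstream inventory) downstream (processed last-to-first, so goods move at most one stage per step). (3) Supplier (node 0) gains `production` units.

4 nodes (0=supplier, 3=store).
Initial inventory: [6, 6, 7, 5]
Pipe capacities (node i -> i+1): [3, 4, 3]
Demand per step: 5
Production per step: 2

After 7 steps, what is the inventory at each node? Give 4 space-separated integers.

Step 1: demand=5,sold=5 ship[2->3]=3 ship[1->2]=4 ship[0->1]=3 prod=2 -> inv=[5 5 8 3]
Step 2: demand=5,sold=3 ship[2->3]=3 ship[1->2]=4 ship[0->1]=3 prod=2 -> inv=[4 4 9 3]
Step 3: demand=5,sold=3 ship[2->3]=3 ship[1->2]=4 ship[0->1]=3 prod=2 -> inv=[3 3 10 3]
Step 4: demand=5,sold=3 ship[2->3]=3 ship[1->2]=3 ship[0->1]=3 prod=2 -> inv=[2 3 10 3]
Step 5: demand=5,sold=3 ship[2->3]=3 ship[1->2]=3 ship[0->1]=2 prod=2 -> inv=[2 2 10 3]
Step 6: demand=5,sold=3 ship[2->3]=3 ship[1->2]=2 ship[0->1]=2 prod=2 -> inv=[2 2 9 3]
Step 7: demand=5,sold=3 ship[2->3]=3 ship[1->2]=2 ship[0->1]=2 prod=2 -> inv=[2 2 8 3]

2 2 8 3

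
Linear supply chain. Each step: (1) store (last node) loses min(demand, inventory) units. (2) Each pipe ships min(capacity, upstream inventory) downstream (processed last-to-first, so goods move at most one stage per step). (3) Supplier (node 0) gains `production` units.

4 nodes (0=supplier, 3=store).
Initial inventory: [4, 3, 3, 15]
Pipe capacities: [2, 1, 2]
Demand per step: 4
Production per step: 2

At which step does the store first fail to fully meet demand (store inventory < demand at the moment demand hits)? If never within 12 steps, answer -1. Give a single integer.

Step 1: demand=4,sold=4 ship[2->3]=2 ship[1->2]=1 ship[0->1]=2 prod=2 -> [4 4 2 13]
Step 2: demand=4,sold=4 ship[2->3]=2 ship[1->2]=1 ship[0->1]=2 prod=2 -> [4 5 1 11]
Step 3: demand=4,sold=4 ship[2->3]=1 ship[1->2]=1 ship[0->1]=2 prod=2 -> [4 6 1 8]
Step 4: demand=4,sold=4 ship[2->3]=1 ship[1->2]=1 ship[0->1]=2 prod=2 -> [4 7 1 5]
Step 5: demand=4,sold=4 ship[2->3]=1 ship[1->2]=1 ship[0->1]=2 prod=2 -> [4 8 1 2]
Step 6: demand=4,sold=2 ship[2->3]=1 ship[1->2]=1 ship[0->1]=2 prod=2 -> [4 9 1 1]
Step 7: demand=4,sold=1 ship[2->3]=1 ship[1->2]=1 ship[0->1]=2 prod=2 -> [4 10 1 1]
Step 8: demand=4,sold=1 ship[2->3]=1 ship[1->2]=1 ship[0->1]=2 prod=2 -> [4 11 1 1]
Step 9: demand=4,sold=1 ship[2->3]=1 ship[1->2]=1 ship[0->1]=2 prod=2 -> [4 12 1 1]
Step 10: demand=4,sold=1 ship[2->3]=1 ship[1->2]=1 ship[0->1]=2 prod=2 -> [4 13 1 1]
Step 11: demand=4,sold=1 ship[2->3]=1 ship[1->2]=1 ship[0->1]=2 prod=2 -> [4 14 1 1]
Step 12: demand=4,sold=1 ship[2->3]=1 ship[1->2]=1 ship[0->1]=2 prod=2 -> [4 15 1 1]
First stockout at step 6

6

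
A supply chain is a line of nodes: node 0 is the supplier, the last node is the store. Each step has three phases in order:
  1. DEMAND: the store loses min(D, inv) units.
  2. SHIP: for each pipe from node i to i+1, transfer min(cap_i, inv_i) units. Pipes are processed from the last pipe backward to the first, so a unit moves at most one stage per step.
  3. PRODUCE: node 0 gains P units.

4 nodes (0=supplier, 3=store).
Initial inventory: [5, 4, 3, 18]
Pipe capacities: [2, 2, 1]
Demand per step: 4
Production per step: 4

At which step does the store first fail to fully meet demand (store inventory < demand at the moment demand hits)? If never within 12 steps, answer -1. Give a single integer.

Step 1: demand=4,sold=4 ship[2->3]=1 ship[1->2]=2 ship[0->1]=2 prod=4 -> [7 4 4 15]
Step 2: demand=4,sold=4 ship[2->3]=1 ship[1->2]=2 ship[0->1]=2 prod=4 -> [9 4 5 12]
Step 3: demand=4,sold=4 ship[2->3]=1 ship[1->2]=2 ship[0->1]=2 prod=4 -> [11 4 6 9]
Step 4: demand=4,sold=4 ship[2->3]=1 ship[1->2]=2 ship[0->1]=2 prod=4 -> [13 4 7 6]
Step 5: demand=4,sold=4 ship[2->3]=1 ship[1->2]=2 ship[0->1]=2 prod=4 -> [15 4 8 3]
Step 6: demand=4,sold=3 ship[2->3]=1 ship[1->2]=2 ship[0->1]=2 prod=4 -> [17 4 9 1]
Step 7: demand=4,sold=1 ship[2->3]=1 ship[1->2]=2 ship[0->1]=2 prod=4 -> [19 4 10 1]
Step 8: demand=4,sold=1 ship[2->3]=1 ship[1->2]=2 ship[0->1]=2 prod=4 -> [21 4 11 1]
Step 9: demand=4,sold=1 ship[2->3]=1 ship[1->2]=2 ship[0->1]=2 prod=4 -> [23 4 12 1]
Step 10: demand=4,sold=1 ship[2->3]=1 ship[1->2]=2 ship[0->1]=2 prod=4 -> [25 4 13 1]
Step 11: demand=4,sold=1 ship[2->3]=1 ship[1->2]=2 ship[0->1]=2 prod=4 -> [27 4 14 1]
Step 12: demand=4,sold=1 ship[2->3]=1 ship[1->2]=2 ship[0->1]=2 prod=4 -> [29 4 15 1]
First stockout at step 6

6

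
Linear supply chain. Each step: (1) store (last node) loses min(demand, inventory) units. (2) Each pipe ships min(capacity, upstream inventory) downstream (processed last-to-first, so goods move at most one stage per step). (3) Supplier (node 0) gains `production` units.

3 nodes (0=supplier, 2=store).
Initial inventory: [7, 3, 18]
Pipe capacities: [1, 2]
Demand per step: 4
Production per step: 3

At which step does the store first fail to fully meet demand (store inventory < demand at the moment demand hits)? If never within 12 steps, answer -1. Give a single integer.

Step 1: demand=4,sold=4 ship[1->2]=2 ship[0->1]=1 prod=3 -> [9 2 16]
Step 2: demand=4,sold=4 ship[1->2]=2 ship[0->1]=1 prod=3 -> [11 1 14]
Step 3: demand=4,sold=4 ship[1->2]=1 ship[0->1]=1 prod=3 -> [13 1 11]
Step 4: demand=4,sold=4 ship[1->2]=1 ship[0->1]=1 prod=3 -> [15 1 8]
Step 5: demand=4,sold=4 ship[1->2]=1 ship[0->1]=1 prod=3 -> [17 1 5]
Step 6: demand=4,sold=4 ship[1->2]=1 ship[0->1]=1 prod=3 -> [19 1 2]
Step 7: demand=4,sold=2 ship[1->2]=1 ship[0->1]=1 prod=3 -> [21 1 1]
Step 8: demand=4,sold=1 ship[1->2]=1 ship[0->1]=1 prod=3 -> [23 1 1]
Step 9: demand=4,sold=1 ship[1->2]=1 ship[0->1]=1 prod=3 -> [25 1 1]
Step 10: demand=4,sold=1 ship[1->2]=1 ship[0->1]=1 prod=3 -> [27 1 1]
Step 11: demand=4,sold=1 ship[1->2]=1 ship[0->1]=1 prod=3 -> [29 1 1]
Step 12: demand=4,sold=1 ship[1->2]=1 ship[0->1]=1 prod=3 -> [31 1 1]
First stockout at step 7

7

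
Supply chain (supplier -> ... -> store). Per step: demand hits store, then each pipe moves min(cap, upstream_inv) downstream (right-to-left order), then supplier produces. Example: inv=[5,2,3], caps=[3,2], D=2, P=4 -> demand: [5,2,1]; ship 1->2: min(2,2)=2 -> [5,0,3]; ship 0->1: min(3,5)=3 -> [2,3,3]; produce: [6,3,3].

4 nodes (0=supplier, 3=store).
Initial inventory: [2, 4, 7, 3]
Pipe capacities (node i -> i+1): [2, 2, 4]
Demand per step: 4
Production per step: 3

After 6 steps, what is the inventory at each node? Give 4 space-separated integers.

Step 1: demand=4,sold=3 ship[2->3]=4 ship[1->2]=2 ship[0->1]=2 prod=3 -> inv=[3 4 5 4]
Step 2: demand=4,sold=4 ship[2->3]=4 ship[1->2]=2 ship[0->1]=2 prod=3 -> inv=[4 4 3 4]
Step 3: demand=4,sold=4 ship[2->3]=3 ship[1->2]=2 ship[0->1]=2 prod=3 -> inv=[5 4 2 3]
Step 4: demand=4,sold=3 ship[2->3]=2 ship[1->2]=2 ship[0->1]=2 prod=3 -> inv=[6 4 2 2]
Step 5: demand=4,sold=2 ship[2->3]=2 ship[1->2]=2 ship[0->1]=2 prod=3 -> inv=[7 4 2 2]
Step 6: demand=4,sold=2 ship[2->3]=2 ship[1->2]=2 ship[0->1]=2 prod=3 -> inv=[8 4 2 2]

8 4 2 2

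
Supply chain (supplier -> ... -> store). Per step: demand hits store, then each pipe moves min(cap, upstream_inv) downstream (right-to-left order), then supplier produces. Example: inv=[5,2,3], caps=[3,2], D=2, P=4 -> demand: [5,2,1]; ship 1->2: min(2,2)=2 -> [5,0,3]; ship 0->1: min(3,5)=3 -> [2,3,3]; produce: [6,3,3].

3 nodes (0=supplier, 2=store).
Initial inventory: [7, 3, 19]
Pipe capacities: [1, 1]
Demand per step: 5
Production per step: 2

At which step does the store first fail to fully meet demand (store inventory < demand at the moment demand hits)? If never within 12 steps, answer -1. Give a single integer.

Step 1: demand=5,sold=5 ship[1->2]=1 ship[0->1]=1 prod=2 -> [8 3 15]
Step 2: demand=5,sold=5 ship[1->2]=1 ship[0->1]=1 prod=2 -> [9 3 11]
Step 3: demand=5,sold=5 ship[1->2]=1 ship[0->1]=1 prod=2 -> [10 3 7]
Step 4: demand=5,sold=5 ship[1->2]=1 ship[0->1]=1 prod=2 -> [11 3 3]
Step 5: demand=5,sold=3 ship[1->2]=1 ship[0->1]=1 prod=2 -> [12 3 1]
Step 6: demand=5,sold=1 ship[1->2]=1 ship[0->1]=1 prod=2 -> [13 3 1]
Step 7: demand=5,sold=1 ship[1->2]=1 ship[0->1]=1 prod=2 -> [14 3 1]
Step 8: demand=5,sold=1 ship[1->2]=1 ship[0->1]=1 prod=2 -> [15 3 1]
Step 9: demand=5,sold=1 ship[1->2]=1 ship[0->1]=1 prod=2 -> [16 3 1]
Step 10: demand=5,sold=1 ship[1->2]=1 ship[0->1]=1 prod=2 -> [17 3 1]
Step 11: demand=5,sold=1 ship[1->2]=1 ship[0->1]=1 prod=2 -> [18 3 1]
Step 12: demand=5,sold=1 ship[1->2]=1 ship[0->1]=1 prod=2 -> [19 3 1]
First stockout at step 5

5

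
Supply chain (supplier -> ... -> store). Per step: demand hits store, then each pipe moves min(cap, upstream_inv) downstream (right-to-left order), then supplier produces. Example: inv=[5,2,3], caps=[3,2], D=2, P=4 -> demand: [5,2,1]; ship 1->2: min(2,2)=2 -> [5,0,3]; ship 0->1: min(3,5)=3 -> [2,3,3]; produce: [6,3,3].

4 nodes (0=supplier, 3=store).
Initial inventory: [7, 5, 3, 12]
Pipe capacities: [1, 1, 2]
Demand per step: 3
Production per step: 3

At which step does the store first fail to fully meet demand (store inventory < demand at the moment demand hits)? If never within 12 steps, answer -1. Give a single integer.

Step 1: demand=3,sold=3 ship[2->3]=2 ship[1->2]=1 ship[0->1]=1 prod=3 -> [9 5 2 11]
Step 2: demand=3,sold=3 ship[2->3]=2 ship[1->2]=1 ship[0->1]=1 prod=3 -> [11 5 1 10]
Step 3: demand=3,sold=3 ship[2->3]=1 ship[1->2]=1 ship[0->1]=1 prod=3 -> [13 5 1 8]
Step 4: demand=3,sold=3 ship[2->3]=1 ship[1->2]=1 ship[0->1]=1 prod=3 -> [15 5 1 6]
Step 5: demand=3,sold=3 ship[2->3]=1 ship[1->2]=1 ship[0->1]=1 prod=3 -> [17 5 1 4]
Step 6: demand=3,sold=3 ship[2->3]=1 ship[1->2]=1 ship[0->1]=1 prod=3 -> [19 5 1 2]
Step 7: demand=3,sold=2 ship[2->3]=1 ship[1->2]=1 ship[0->1]=1 prod=3 -> [21 5 1 1]
Step 8: demand=3,sold=1 ship[2->3]=1 ship[1->2]=1 ship[0->1]=1 prod=3 -> [23 5 1 1]
Step 9: demand=3,sold=1 ship[2->3]=1 ship[1->2]=1 ship[0->1]=1 prod=3 -> [25 5 1 1]
Step 10: demand=3,sold=1 ship[2->3]=1 ship[1->2]=1 ship[0->1]=1 prod=3 -> [27 5 1 1]
Step 11: demand=3,sold=1 ship[2->3]=1 ship[1->2]=1 ship[0->1]=1 prod=3 -> [29 5 1 1]
Step 12: demand=3,sold=1 ship[2->3]=1 ship[1->2]=1 ship[0->1]=1 prod=3 -> [31 5 1 1]
First stockout at step 7

7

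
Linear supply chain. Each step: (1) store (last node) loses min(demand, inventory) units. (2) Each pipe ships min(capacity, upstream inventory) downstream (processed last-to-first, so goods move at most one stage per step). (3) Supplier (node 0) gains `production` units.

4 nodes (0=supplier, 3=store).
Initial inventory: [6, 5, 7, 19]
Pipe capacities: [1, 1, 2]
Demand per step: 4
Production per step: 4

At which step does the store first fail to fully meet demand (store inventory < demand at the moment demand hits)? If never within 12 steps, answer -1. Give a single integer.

Step 1: demand=4,sold=4 ship[2->3]=2 ship[1->2]=1 ship[0->1]=1 prod=4 -> [9 5 6 17]
Step 2: demand=4,sold=4 ship[2->3]=2 ship[1->2]=1 ship[0->1]=1 prod=4 -> [12 5 5 15]
Step 3: demand=4,sold=4 ship[2->3]=2 ship[1->2]=1 ship[0->1]=1 prod=4 -> [15 5 4 13]
Step 4: demand=4,sold=4 ship[2->3]=2 ship[1->2]=1 ship[0->1]=1 prod=4 -> [18 5 3 11]
Step 5: demand=4,sold=4 ship[2->3]=2 ship[1->2]=1 ship[0->1]=1 prod=4 -> [21 5 2 9]
Step 6: demand=4,sold=4 ship[2->3]=2 ship[1->2]=1 ship[0->1]=1 prod=4 -> [24 5 1 7]
Step 7: demand=4,sold=4 ship[2->3]=1 ship[1->2]=1 ship[0->1]=1 prod=4 -> [27 5 1 4]
Step 8: demand=4,sold=4 ship[2->3]=1 ship[1->2]=1 ship[0->1]=1 prod=4 -> [30 5 1 1]
Step 9: demand=4,sold=1 ship[2->3]=1 ship[1->2]=1 ship[0->1]=1 prod=4 -> [33 5 1 1]
Step 10: demand=4,sold=1 ship[2->3]=1 ship[1->2]=1 ship[0->1]=1 prod=4 -> [36 5 1 1]
Step 11: demand=4,sold=1 ship[2->3]=1 ship[1->2]=1 ship[0->1]=1 prod=4 -> [39 5 1 1]
Step 12: demand=4,sold=1 ship[2->3]=1 ship[1->2]=1 ship[0->1]=1 prod=4 -> [42 5 1 1]
First stockout at step 9

9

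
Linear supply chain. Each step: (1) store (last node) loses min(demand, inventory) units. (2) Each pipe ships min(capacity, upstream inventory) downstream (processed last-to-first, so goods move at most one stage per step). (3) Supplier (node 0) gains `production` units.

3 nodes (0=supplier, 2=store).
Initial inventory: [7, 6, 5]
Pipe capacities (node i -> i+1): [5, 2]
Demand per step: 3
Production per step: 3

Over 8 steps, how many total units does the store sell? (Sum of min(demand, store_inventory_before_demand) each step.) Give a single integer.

Step 1: sold=3 (running total=3) -> [5 9 4]
Step 2: sold=3 (running total=6) -> [3 12 3]
Step 3: sold=3 (running total=9) -> [3 13 2]
Step 4: sold=2 (running total=11) -> [3 14 2]
Step 5: sold=2 (running total=13) -> [3 15 2]
Step 6: sold=2 (running total=15) -> [3 16 2]
Step 7: sold=2 (running total=17) -> [3 17 2]
Step 8: sold=2 (running total=19) -> [3 18 2]

Answer: 19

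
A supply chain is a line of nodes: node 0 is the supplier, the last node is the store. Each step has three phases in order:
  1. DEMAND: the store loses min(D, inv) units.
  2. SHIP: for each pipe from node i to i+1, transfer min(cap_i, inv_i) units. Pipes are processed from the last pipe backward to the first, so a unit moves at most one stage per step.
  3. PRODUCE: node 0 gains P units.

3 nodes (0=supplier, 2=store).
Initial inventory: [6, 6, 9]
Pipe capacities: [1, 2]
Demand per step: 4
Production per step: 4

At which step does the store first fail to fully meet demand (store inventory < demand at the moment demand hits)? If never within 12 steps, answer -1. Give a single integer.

Step 1: demand=4,sold=4 ship[1->2]=2 ship[0->1]=1 prod=4 -> [9 5 7]
Step 2: demand=4,sold=4 ship[1->2]=2 ship[0->1]=1 prod=4 -> [12 4 5]
Step 3: demand=4,sold=4 ship[1->2]=2 ship[0->1]=1 prod=4 -> [15 3 3]
Step 4: demand=4,sold=3 ship[1->2]=2 ship[0->1]=1 prod=4 -> [18 2 2]
Step 5: demand=4,sold=2 ship[1->2]=2 ship[0->1]=1 prod=4 -> [21 1 2]
Step 6: demand=4,sold=2 ship[1->2]=1 ship[0->1]=1 prod=4 -> [24 1 1]
Step 7: demand=4,sold=1 ship[1->2]=1 ship[0->1]=1 prod=4 -> [27 1 1]
Step 8: demand=4,sold=1 ship[1->2]=1 ship[0->1]=1 prod=4 -> [30 1 1]
Step 9: demand=4,sold=1 ship[1->2]=1 ship[0->1]=1 prod=4 -> [33 1 1]
Step 10: demand=4,sold=1 ship[1->2]=1 ship[0->1]=1 prod=4 -> [36 1 1]
Step 11: demand=4,sold=1 ship[1->2]=1 ship[0->1]=1 prod=4 -> [39 1 1]
Step 12: demand=4,sold=1 ship[1->2]=1 ship[0->1]=1 prod=4 -> [42 1 1]
First stockout at step 4

4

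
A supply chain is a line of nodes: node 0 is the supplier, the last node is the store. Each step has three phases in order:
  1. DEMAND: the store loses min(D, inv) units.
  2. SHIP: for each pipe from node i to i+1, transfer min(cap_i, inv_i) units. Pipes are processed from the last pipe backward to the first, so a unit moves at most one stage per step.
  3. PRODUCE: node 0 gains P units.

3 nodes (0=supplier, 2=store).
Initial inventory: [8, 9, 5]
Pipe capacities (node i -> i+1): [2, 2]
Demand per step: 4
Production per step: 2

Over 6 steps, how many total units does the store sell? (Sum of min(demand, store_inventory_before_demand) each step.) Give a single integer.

Answer: 15

Derivation:
Step 1: sold=4 (running total=4) -> [8 9 3]
Step 2: sold=3 (running total=7) -> [8 9 2]
Step 3: sold=2 (running total=9) -> [8 9 2]
Step 4: sold=2 (running total=11) -> [8 9 2]
Step 5: sold=2 (running total=13) -> [8 9 2]
Step 6: sold=2 (running total=15) -> [8 9 2]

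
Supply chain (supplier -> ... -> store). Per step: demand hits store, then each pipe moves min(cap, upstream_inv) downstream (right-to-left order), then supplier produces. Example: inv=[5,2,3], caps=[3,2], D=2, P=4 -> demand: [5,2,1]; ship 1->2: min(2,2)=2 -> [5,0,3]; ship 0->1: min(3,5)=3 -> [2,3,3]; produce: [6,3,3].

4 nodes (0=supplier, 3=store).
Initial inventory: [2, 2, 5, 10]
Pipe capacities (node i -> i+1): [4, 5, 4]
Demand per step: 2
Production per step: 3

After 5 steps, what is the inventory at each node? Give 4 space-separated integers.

Step 1: demand=2,sold=2 ship[2->3]=4 ship[1->2]=2 ship[0->1]=2 prod=3 -> inv=[3 2 3 12]
Step 2: demand=2,sold=2 ship[2->3]=3 ship[1->2]=2 ship[0->1]=3 prod=3 -> inv=[3 3 2 13]
Step 3: demand=2,sold=2 ship[2->3]=2 ship[1->2]=3 ship[0->1]=3 prod=3 -> inv=[3 3 3 13]
Step 4: demand=2,sold=2 ship[2->3]=3 ship[1->2]=3 ship[0->1]=3 prod=3 -> inv=[3 3 3 14]
Step 5: demand=2,sold=2 ship[2->3]=3 ship[1->2]=3 ship[0->1]=3 prod=3 -> inv=[3 3 3 15]

3 3 3 15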